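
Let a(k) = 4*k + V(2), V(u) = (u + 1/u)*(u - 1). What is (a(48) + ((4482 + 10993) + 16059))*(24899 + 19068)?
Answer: 2790013919/2 ≈ 1.3950e+9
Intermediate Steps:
V(u) = (-1 + u)*(u + 1/u) (V(u) = (u + 1/u)*(-1 + u) = (-1 + u)*(u + 1/u))
a(k) = 5/2 + 4*k (a(k) = 4*k + (1 + 2² - 1*2 - 1/2) = 4*k + (1 + 4 - 2 - 1*½) = 4*k + (1 + 4 - 2 - ½) = 4*k + 5/2 = 5/2 + 4*k)
(a(48) + ((4482 + 10993) + 16059))*(24899 + 19068) = ((5/2 + 4*48) + ((4482 + 10993) + 16059))*(24899 + 19068) = ((5/2 + 192) + (15475 + 16059))*43967 = (389/2 + 31534)*43967 = (63457/2)*43967 = 2790013919/2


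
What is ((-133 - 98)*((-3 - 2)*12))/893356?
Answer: 3465/223339 ≈ 0.015515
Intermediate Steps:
((-133 - 98)*((-3 - 2)*12))/893356 = -(-1155)*12*(1/893356) = -231*(-60)*(1/893356) = 13860*(1/893356) = 3465/223339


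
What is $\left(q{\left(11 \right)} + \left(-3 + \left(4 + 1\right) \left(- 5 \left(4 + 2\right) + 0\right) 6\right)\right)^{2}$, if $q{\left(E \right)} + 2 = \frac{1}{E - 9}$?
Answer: $\frac{3272481}{4} \approx 8.1812 \cdot 10^{5}$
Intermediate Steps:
$q{\left(E \right)} = -2 + \frac{1}{-9 + E}$ ($q{\left(E \right)} = -2 + \frac{1}{E - 9} = -2 + \frac{1}{-9 + E}$)
$\left(q{\left(11 \right)} + \left(-3 + \left(4 + 1\right) \left(- 5 \left(4 + 2\right) + 0\right) 6\right)\right)^{2} = \left(\frac{19 - 22}{-9 + 11} + \left(-3 + \left(4 + 1\right) \left(- 5 \left(4 + 2\right) + 0\right) 6\right)\right)^{2} = \left(\frac{19 - 22}{2} + \left(-3 + 5 \left(\left(-5\right) 6 + 0\right) 6\right)\right)^{2} = \left(\frac{1}{2} \left(-3\right) + \left(-3 + 5 \left(-30 + 0\right) 6\right)\right)^{2} = \left(- \frac{3}{2} + \left(-3 + 5 \left(-30\right) 6\right)\right)^{2} = \left(- \frac{3}{2} - 903\right)^{2} = \left(- \frac{1809}{2}\right)^{2} = \frac{3272481}{4}$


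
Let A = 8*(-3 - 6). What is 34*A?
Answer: -2448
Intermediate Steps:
A = -72 (A = 8*(-9) = -72)
34*A = 34*(-72) = -2448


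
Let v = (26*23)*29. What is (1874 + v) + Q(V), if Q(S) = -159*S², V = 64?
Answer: -632048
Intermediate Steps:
v = 17342 (v = 598*29 = 17342)
(1874 + v) + Q(V) = (1874 + 17342) - 159*64² = 19216 - 159*4096 = 19216 - 651264 = -632048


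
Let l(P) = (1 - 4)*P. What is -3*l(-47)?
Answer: -423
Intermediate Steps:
l(P) = -3*P
-3*l(-47) = -(-9)*(-47) = -3*141 = -423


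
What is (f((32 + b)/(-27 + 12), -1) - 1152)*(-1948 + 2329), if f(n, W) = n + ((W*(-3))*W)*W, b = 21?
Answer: -2195576/5 ≈ -4.3912e+5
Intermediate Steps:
f(n, W) = n - 3*W**3 (f(n, W) = n + ((-3*W)*W)*W = n + (-3*W**2)*W = n - 3*W**3)
(f((32 + b)/(-27 + 12), -1) - 1152)*(-1948 + 2329) = (((32 + 21)/(-27 + 12) - 3*(-1)**3) - 1152)*(-1948 + 2329) = ((53/(-15) - 3*(-1)) - 1152)*381 = ((53*(-1/15) + 3) - 1152)*381 = ((-53/15 + 3) - 1152)*381 = (-8/15 - 1152)*381 = -17288/15*381 = -2195576/5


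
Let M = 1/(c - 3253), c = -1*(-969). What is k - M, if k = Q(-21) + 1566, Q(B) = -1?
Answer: 3574461/2284 ≈ 1565.0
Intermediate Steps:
c = 969
M = -1/2284 (M = 1/(969 - 3253) = 1/(-2284) = -1/2284 ≈ -0.00043783)
k = 1565 (k = -1 + 1566 = 1565)
k - M = 1565 - 1*(-1/2284) = 1565 + 1/2284 = 3574461/2284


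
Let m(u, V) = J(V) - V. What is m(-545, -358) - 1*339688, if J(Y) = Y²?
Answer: -211166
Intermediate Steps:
m(u, V) = V² - V
m(-545, -358) - 1*339688 = -358*(-1 - 358) - 1*339688 = -358*(-359) - 339688 = 128522 - 339688 = -211166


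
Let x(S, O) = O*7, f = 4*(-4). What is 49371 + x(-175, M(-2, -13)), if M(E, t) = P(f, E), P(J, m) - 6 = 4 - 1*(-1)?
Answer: 49448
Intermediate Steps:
f = -16
P(J, m) = 11 (P(J, m) = 6 + (4 - 1*(-1)) = 6 + (4 + 1) = 6 + 5 = 11)
M(E, t) = 11
x(S, O) = 7*O
49371 + x(-175, M(-2, -13)) = 49371 + 7*11 = 49371 + 77 = 49448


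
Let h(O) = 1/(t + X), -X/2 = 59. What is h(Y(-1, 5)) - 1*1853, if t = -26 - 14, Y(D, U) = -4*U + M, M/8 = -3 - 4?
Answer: -292775/158 ≈ -1853.0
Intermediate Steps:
X = -118 (X = -2*59 = -118)
M = -56 (M = 8*(-3 - 4) = 8*(-7) = -56)
Y(D, U) = -56 - 4*U (Y(D, U) = -4*U - 56 = -56 - 4*U)
t = -40
h(O) = -1/158 (h(O) = 1/(-40 - 118) = 1/(-158) = -1/158)
h(Y(-1, 5)) - 1*1853 = -1/158 - 1*1853 = -1/158 - 1853 = -292775/158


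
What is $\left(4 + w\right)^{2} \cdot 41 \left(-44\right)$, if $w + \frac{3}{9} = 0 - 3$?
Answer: $- \frac{7216}{9} \approx -801.78$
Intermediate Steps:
$w = - \frac{10}{3}$ ($w = - \frac{1}{3} + \left(0 - 3\right) = - \frac{1}{3} - 3 = - \frac{10}{3} \approx -3.3333$)
$\left(4 + w\right)^{2} \cdot 41 \left(-44\right) = \left(4 - \frac{10}{3}\right)^{2} \cdot 41 \left(-44\right) = \left(\frac{2}{3}\right)^{2} \cdot 41 \left(-44\right) = \frac{4}{9} \cdot 41 \left(-44\right) = \frac{164}{9} \left(-44\right) = - \frac{7216}{9}$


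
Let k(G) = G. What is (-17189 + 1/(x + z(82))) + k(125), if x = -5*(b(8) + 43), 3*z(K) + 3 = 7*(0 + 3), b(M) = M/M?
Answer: -3651697/214 ≈ -17064.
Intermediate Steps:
b(M) = 1
z(K) = 6 (z(K) = -1 + (7*(0 + 3))/3 = -1 + (7*3)/3 = -1 + (1/3)*21 = -1 + 7 = 6)
x = -220 (x = -5*(1 + 43) = -5*44 = -220)
(-17189 + 1/(x + z(82))) + k(125) = (-17189 + 1/(-220 + 6)) + 125 = (-17189 + 1/(-214)) + 125 = (-17189 - 1/214) + 125 = -3678447/214 + 125 = -3651697/214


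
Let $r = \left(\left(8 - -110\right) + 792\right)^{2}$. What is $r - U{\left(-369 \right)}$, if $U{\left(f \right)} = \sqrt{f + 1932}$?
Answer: $828100 - \sqrt{1563} \approx 8.2806 \cdot 10^{5}$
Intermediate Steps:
$U{\left(f \right)} = \sqrt{1932 + f}$
$r = 828100$ ($r = \left(\left(8 + 110\right) + 792\right)^{2} = \left(118 + 792\right)^{2} = 910^{2} = 828100$)
$r - U{\left(-369 \right)} = 828100 - \sqrt{1932 - 369} = 828100 - \sqrt{1563}$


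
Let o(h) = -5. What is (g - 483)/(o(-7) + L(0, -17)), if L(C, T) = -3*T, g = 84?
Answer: -399/46 ≈ -8.6739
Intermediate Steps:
(g - 483)/(o(-7) + L(0, -17)) = (84 - 483)/(-5 - 3*(-17)) = -399/(-5 + 51) = -399/46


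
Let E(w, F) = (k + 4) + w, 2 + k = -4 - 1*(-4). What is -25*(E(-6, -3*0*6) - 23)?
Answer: 675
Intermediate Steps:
k = -2 (k = -2 + (-4 - 1*(-4)) = -2 + (-4 + 4) = -2 + 0 = -2)
E(w, F) = 2 + w (E(w, F) = (-2 + 4) + w = 2 + w)
-25*(E(-6, -3*0*6) - 23) = -25*((2 - 6) - 23) = -25*(-4 - 23) = -25*(-27) = 675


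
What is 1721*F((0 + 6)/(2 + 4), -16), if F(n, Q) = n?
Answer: 1721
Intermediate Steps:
1721*F((0 + 6)/(2 + 4), -16) = 1721*((0 + 6)/(2 + 4)) = 1721*(6/6) = 1721*(6*(⅙)) = 1721*1 = 1721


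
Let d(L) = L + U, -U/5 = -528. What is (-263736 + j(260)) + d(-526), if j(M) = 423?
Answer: -261199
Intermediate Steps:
U = 2640 (U = -5*(-528) = 2640)
d(L) = 2640 + L (d(L) = L + 2640 = 2640 + L)
(-263736 + j(260)) + d(-526) = (-263736 + 423) + (2640 - 526) = -263313 + 2114 = -261199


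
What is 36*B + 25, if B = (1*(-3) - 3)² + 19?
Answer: 2005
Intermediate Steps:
B = 55 (B = (-3 - 3)² + 19 = (-6)² + 19 = 36 + 19 = 55)
36*B + 25 = 36*55 + 25 = 1980 + 25 = 2005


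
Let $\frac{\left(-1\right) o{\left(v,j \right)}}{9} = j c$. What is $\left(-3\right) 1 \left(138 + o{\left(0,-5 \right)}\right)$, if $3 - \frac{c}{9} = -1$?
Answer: $-5274$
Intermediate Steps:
$c = 36$ ($c = 27 - -9 = 27 + 9 = 36$)
$o{\left(v,j \right)} = - 324 j$ ($o{\left(v,j \right)} = - 9 j 36 = - 9 \cdot 36 j = - 324 j$)
$\left(-3\right) 1 \left(138 + o{\left(0,-5 \right)}\right) = \left(-3\right) 1 \left(138 - -1620\right) = - 3 \left(138 + 1620\right) = \left(-3\right) 1758 = -5274$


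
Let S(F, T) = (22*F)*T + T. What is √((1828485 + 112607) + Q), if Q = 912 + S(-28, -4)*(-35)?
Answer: 4*√115994 ≈ 1362.3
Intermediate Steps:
S(F, T) = T + 22*F*T (S(F, T) = 22*F*T + T = T + 22*F*T)
Q = -85188 (Q = 912 - 4*(1 + 22*(-28))*(-35) = 912 - 4*(1 - 616)*(-35) = 912 - 4*(-615)*(-35) = 912 + 2460*(-35) = 912 - 86100 = -85188)
√((1828485 + 112607) + Q) = √((1828485 + 112607) - 85188) = √(1941092 - 85188) = √1855904 = 4*√115994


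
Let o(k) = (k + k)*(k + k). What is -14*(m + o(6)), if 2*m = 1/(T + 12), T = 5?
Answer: -34279/17 ≈ -2016.4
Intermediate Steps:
o(k) = 4*k**2 (o(k) = (2*k)*(2*k) = 4*k**2)
m = 1/34 (m = 1/(2*(5 + 12)) = (1/2)/17 = (1/2)*(1/17) = 1/34 ≈ 0.029412)
-14*(m + o(6)) = -14*(1/34 + 4*6**2) = -14*(1/34 + 4*36) = -14*(1/34 + 144) = -14*4897/34 = -34279/17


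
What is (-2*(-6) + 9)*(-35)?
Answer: -735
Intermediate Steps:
(-2*(-6) + 9)*(-35) = (12 + 9)*(-35) = 21*(-35) = -735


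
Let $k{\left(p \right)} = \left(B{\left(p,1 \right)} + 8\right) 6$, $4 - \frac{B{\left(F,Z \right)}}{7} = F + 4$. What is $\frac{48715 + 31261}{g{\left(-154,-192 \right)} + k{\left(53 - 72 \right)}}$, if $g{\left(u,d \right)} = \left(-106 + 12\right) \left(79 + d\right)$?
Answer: $\frac{19994}{2867} \approx 6.9738$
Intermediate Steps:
$B{\left(F,Z \right)} = - 7 F$ ($B{\left(F,Z \right)} = 28 - 7 \left(F + 4\right) = 28 - 7 \left(4 + F\right) = 28 - \left(28 + 7 F\right) = - 7 F$)
$g{\left(u,d \right)} = -7426 - 94 d$ ($g{\left(u,d \right)} = - 94 \left(79 + d\right) = -7426 - 94 d$)
$k{\left(p \right)} = 48 - 42 p$ ($k{\left(p \right)} = \left(- 7 p + 8\right) 6 = \left(8 - 7 p\right) 6 = 48 - 42 p$)
$\frac{48715 + 31261}{g{\left(-154,-192 \right)} + k{\left(53 - 72 \right)}} = \frac{48715 + 31261}{\left(-7426 - -18048\right) - \left(-48 + 42 \left(53 - 72\right)\right)} = \frac{79976}{\left(-7426 + 18048\right) - \left(-48 + 42 \left(53 - 72\right)\right)} = \frac{79976}{10622 + \left(48 - -798\right)} = \frac{79976}{10622 + \left(48 + 798\right)} = \frac{79976}{10622 + 846} = \frac{79976}{11468} = 79976 \cdot \frac{1}{11468} = \frac{19994}{2867}$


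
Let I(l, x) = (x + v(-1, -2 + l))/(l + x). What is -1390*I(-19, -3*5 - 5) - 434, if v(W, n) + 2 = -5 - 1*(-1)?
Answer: -4082/3 ≈ -1360.7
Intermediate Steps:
v(W, n) = -6 (v(W, n) = -2 + (-5 - 1*(-1)) = -2 + (-5 + 1) = -2 - 4 = -6)
I(l, x) = (-6 + x)/(l + x) (I(l, x) = (x - 6)/(l + x) = (-6 + x)/(l + x))
-1390*I(-19, -3*5 - 5) - 434 = -1390*(-6 + (-3*5 - 5))/(-19 + (-3*5 - 5)) - 434 = -1390*(-6 + (-15 - 5))/(-19 + (-15 - 5)) - 434 = -1390*(-6 - 20)/(-19 - 20) - 434 = -1390*(-26)/(-39) - 434 = -(-1390)*(-26)/39 - 434 = -1390*⅔ - 434 = -2780/3 - 434 = -4082/3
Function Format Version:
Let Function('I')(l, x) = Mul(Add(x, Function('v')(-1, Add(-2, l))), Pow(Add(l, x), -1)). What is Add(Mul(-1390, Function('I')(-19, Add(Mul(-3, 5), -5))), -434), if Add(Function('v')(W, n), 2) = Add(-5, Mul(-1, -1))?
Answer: Rational(-4082, 3) ≈ -1360.7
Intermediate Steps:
Function('v')(W, n) = -6 (Function('v')(W, n) = Add(-2, Add(-5, Mul(-1, -1))) = Add(-2, Add(-5, 1)) = Add(-2, -4) = -6)
Function('I')(l, x) = Mul(Pow(Add(l, x), -1), Add(-6, x)) (Function('I')(l, x) = Mul(Add(x, -6), Pow(Add(l, x), -1)) = Mul(Add(-6, x), Pow(Add(l, x), -1)) = Mul(Pow(Add(l, x), -1), Add(-6, x)))
Add(Mul(-1390, Function('I')(-19, Add(Mul(-3, 5), -5))), -434) = Add(Mul(-1390, Mul(Pow(Add(-19, Add(Mul(-3, 5), -5)), -1), Add(-6, Add(Mul(-3, 5), -5)))), -434) = Add(Mul(-1390, Mul(Pow(Add(-19, Add(-15, -5)), -1), Add(-6, Add(-15, -5)))), -434) = Add(Mul(-1390, Mul(Pow(Add(-19, -20), -1), Add(-6, -20))), -434) = Add(Mul(-1390, Mul(Pow(-39, -1), -26)), -434) = Add(Mul(-1390, Mul(Rational(-1, 39), -26)), -434) = Add(Mul(-1390, Rational(2, 3)), -434) = Add(Rational(-2780, 3), -434) = Rational(-4082, 3)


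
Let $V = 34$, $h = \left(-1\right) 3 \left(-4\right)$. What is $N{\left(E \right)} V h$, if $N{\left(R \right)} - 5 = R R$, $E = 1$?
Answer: $2448$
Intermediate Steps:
$h = 12$ ($h = \left(-3\right) \left(-4\right) = 12$)
$N{\left(R \right)} = 5 + R^{2}$ ($N{\left(R \right)} = 5 + R R = 5 + R^{2}$)
$N{\left(E \right)} V h = \left(5 + 1^{2}\right) 34 \cdot 12 = \left(5 + 1\right) 34 \cdot 12 = 6 \cdot 34 \cdot 12 = 204 \cdot 12 = 2448$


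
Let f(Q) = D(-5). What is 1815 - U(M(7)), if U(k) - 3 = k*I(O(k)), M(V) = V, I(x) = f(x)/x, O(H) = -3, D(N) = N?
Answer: 5401/3 ≈ 1800.3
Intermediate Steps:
f(Q) = -5
I(x) = -5/x
U(k) = 3 + 5*k/3 (U(k) = 3 + k*(-5/(-3)) = 3 + k*(-5*(-1/3)) = 3 + k*(5/3) = 3 + 5*k/3)
1815 - U(M(7)) = 1815 - (3 + (5/3)*7) = 1815 - (3 + 35/3) = 1815 - 1*44/3 = 1815 - 44/3 = 5401/3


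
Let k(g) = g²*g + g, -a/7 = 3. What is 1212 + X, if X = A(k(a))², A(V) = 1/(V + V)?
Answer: 417681980353/344622096 ≈ 1212.0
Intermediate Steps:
a = -21 (a = -7*3 = -21)
k(g) = g + g³ (k(g) = g³ + g = g + g³)
A(V) = 1/(2*V)
X = 1/344622096 (X = (1/(2*(-21 + (-21)³)))² = (1/(2*(-21 - 9261)))² = ((½)/(-9282))² = ((½)*(-1/9282))² = (-1/18564)² = 1/344622096 ≈ 2.9017e-9)
1212 + X = 1212 + 1/344622096 = 417681980353/344622096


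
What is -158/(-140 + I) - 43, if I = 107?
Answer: -1261/33 ≈ -38.212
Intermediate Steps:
-158/(-140 + I) - 43 = -158/(-140 + 107) - 43 = -158/(-33) - 43 = -1/33*(-158) - 43 = 158/33 - 43 = -1261/33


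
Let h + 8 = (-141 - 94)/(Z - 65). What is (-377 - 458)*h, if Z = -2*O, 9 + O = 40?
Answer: 652135/127 ≈ 5134.9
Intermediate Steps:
O = 31 (O = -9 + 40 = 31)
Z = -62 (Z = -2*31 = -62)
h = -781/127 (h = -8 + (-141 - 94)/(-62 - 65) = -8 - 235/(-127) = -8 - 235*(-1/127) = -8 + 235/127 = -781/127 ≈ -6.1496)
(-377 - 458)*h = (-377 - 458)*(-781/127) = -835*(-781/127) = 652135/127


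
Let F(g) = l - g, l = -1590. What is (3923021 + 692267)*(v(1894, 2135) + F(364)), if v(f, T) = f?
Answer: -276917280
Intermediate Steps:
F(g) = -1590 - g
(3923021 + 692267)*(v(1894, 2135) + F(364)) = (3923021 + 692267)*(1894 + (-1590 - 1*364)) = 4615288*(1894 + (-1590 - 364)) = 4615288*(1894 - 1954) = 4615288*(-60) = -276917280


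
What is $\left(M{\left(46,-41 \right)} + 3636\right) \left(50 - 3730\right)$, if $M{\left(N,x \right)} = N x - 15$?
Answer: $-6384800$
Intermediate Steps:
$M{\left(N,x \right)} = -15 + N x$
$\left(M{\left(46,-41 \right)} + 3636\right) \left(50 - 3730\right) = \left(\left(-15 + 46 \left(-41\right)\right) + 3636\right) \left(50 - 3730\right) = \left(\left(-15 - 1886\right) + 3636\right) \left(-3680\right) = \left(-1901 + 3636\right) \left(-3680\right) = 1735 \left(-3680\right) = -6384800$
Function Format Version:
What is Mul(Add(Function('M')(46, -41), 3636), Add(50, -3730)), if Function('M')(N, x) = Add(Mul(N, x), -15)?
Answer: -6384800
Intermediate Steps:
Function('M')(N, x) = Add(-15, Mul(N, x))
Mul(Add(Function('M')(46, -41), 3636), Add(50, -3730)) = Mul(Add(Add(-15, Mul(46, -41)), 3636), Add(50, -3730)) = Mul(Add(Add(-15, -1886), 3636), -3680) = Mul(Add(-1901, 3636), -3680) = Mul(1735, -3680) = -6384800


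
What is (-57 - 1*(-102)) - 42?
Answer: 3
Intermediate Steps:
(-57 - 1*(-102)) - 42 = (-57 + 102) - 1*42 = 45 - 42 = 3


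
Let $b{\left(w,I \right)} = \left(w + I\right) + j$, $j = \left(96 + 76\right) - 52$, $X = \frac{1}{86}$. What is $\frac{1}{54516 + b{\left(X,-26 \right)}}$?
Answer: $\frac{86}{4696461} \approx 1.8312 \cdot 10^{-5}$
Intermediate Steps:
$X = \frac{1}{86} \approx 0.011628$
$j = 120$ ($j = 172 - 52 = 120$)
$b{\left(w,I \right)} = 120 + I + w$ ($b{\left(w,I \right)} = \left(w + I\right) + 120 = \left(I + w\right) + 120 = 120 + I + w$)
$\frac{1}{54516 + b{\left(X,-26 \right)}} = \frac{1}{54516 + \left(120 - 26 + \frac{1}{86}\right)} = \frac{1}{54516 + \frac{8085}{86}} = \frac{1}{\frac{4696461}{86}} = \frac{86}{4696461}$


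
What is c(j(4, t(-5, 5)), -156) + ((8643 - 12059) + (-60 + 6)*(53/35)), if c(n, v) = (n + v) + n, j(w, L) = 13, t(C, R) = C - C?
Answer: -126972/35 ≈ -3627.8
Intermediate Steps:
t(C, R) = 0
c(n, v) = v + 2*n
c(j(4, t(-5, 5)), -156) + ((8643 - 12059) + (-60 + 6)*(53/35)) = (-156 + 2*13) + ((8643 - 12059) + (-60 + 6)*(53/35)) = (-156 + 26) + (-3416 - 2862/35) = -130 + (-3416 - 54*53/35) = -130 + (-3416 - 2862/35) = -130 - 122422/35 = -126972/35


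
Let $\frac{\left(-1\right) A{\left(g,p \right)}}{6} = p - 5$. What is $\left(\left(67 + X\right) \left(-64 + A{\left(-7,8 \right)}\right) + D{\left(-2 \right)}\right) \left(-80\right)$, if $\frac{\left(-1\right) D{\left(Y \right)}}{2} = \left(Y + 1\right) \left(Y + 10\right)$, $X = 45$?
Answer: $733440$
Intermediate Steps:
$A{\left(g,p \right)} = 30 - 6 p$ ($A{\left(g,p \right)} = - 6 \left(p - 5\right) = - 6 \left(-5 + p\right) = 30 - 6 p$)
$D{\left(Y \right)} = - 2 \left(1 + Y\right) \left(10 + Y\right)$ ($D{\left(Y \right)} = - 2 \left(Y + 1\right) \left(Y + 10\right) = - 2 \left(1 + Y\right) \left(10 + Y\right)$)
$\left(\left(67 + X\right) \left(-64 + A{\left(-7,8 \right)}\right) + D{\left(-2 \right)}\right) \left(-80\right) = \left(\left(67 + 45\right) \left(-64 + \left(30 - 48\right)\right) - \left(-24 + 8\right)\right) \left(-80\right) = \left(112 \left(-64 + \left(30 - 48\right)\right) - -16\right) \left(-80\right) = \left(112 \left(-64 - 18\right) - -16\right) \left(-80\right) = \left(112 \left(-82\right) + 16\right) \left(-80\right) = \left(-9184 + 16\right) \left(-80\right) = \left(-9168\right) \left(-80\right) = 733440$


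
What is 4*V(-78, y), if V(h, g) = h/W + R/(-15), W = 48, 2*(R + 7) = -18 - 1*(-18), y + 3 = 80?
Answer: -139/30 ≈ -4.6333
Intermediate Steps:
y = 77 (y = -3 + 80 = 77)
R = -7 (R = -7 + (-18 - 1*(-18))/2 = -7 + (-18 + 18)/2 = -7 + (½)*0 = -7 + 0 = -7)
V(h, g) = 7/15 + h/48 (V(h, g) = h/48 - 7/(-15) = h*(1/48) - 7*(-1/15) = h/48 + 7/15 = 7/15 + h/48)
4*V(-78, y) = 4*(7/15 + (1/48)*(-78)) = 4*(7/15 - 13/8) = 4*(-139/120) = -139/30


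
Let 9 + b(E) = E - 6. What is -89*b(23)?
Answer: -712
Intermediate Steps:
b(E) = -15 + E (b(E) = -9 + (E - 6) = -9 + (-6 + E) = -15 + E)
-89*b(23) = -89*(-15 + 23) = -89*8 = -712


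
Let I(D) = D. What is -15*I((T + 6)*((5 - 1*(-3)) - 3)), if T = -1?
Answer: -375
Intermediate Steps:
-15*I((T + 6)*((5 - 1*(-3)) - 3)) = -15*(-1 + 6)*((5 - 1*(-3)) - 3) = -75*((5 + 3) - 3) = -75*(8 - 3) = -75*5 = -15*25 = -375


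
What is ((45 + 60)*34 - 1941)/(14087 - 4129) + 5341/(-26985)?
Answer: -1318159/38388090 ≈ -0.034338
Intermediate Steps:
((45 + 60)*34 - 1941)/(14087 - 4129) + 5341/(-26985) = (105*34 - 1941)/9958 + 5341*(-1/26985) = (3570 - 1941)*(1/9958) - 763/3855 = 1629*(1/9958) - 763/3855 = 1629/9958 - 763/3855 = -1318159/38388090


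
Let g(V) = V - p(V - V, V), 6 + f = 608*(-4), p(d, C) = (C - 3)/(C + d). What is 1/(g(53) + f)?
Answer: -53/126455 ≈ -0.00041912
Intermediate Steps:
p(d, C) = (-3 + C)/(C + d)
f = -2438 (f = -6 + 608*(-4) = -6 - 2432 = -2438)
g(V) = V - (-3 + V)/V (g(V) = V - (-3 + V)/(V + (V - V)) = V - (-3 + V)/(V + 0) = V - (-3 + V)/V)
1/(g(53) + f) = 1/((-1 + 53 + 3/53) - 2438) = 1/(2759/53 - 2438) = 1/(-126455/53) = -53/126455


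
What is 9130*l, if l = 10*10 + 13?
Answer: 1031690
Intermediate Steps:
l = 113 (l = 100 + 13 = 113)
9130*l = 9130*113 = 1031690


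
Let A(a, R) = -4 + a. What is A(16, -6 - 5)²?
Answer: 144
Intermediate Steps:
A(16, -6 - 5)² = (-4 + 16)² = 12² = 144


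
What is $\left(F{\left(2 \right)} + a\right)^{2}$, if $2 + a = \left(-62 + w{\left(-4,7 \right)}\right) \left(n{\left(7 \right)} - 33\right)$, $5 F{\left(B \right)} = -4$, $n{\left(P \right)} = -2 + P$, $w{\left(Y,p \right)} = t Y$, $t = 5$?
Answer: $\frac{131469156}{25} \approx 5.2588 \cdot 10^{6}$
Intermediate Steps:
$w{\left(Y,p \right)} = 5 Y$
$F{\left(B \right)} = - \frac{4}{5}$ ($F{\left(B \right)} = \frac{1}{5} \left(-4\right) = - \frac{4}{5}$)
$a = 2294$ ($a = -2 + \left(-62 + 5 \left(-4\right)\right) \left(\left(-2 + 7\right) - 33\right) = -2 + \left(-62 - 20\right) \left(5 - 33\right) = -2 - -2296 = -2 + 2296 = 2294$)
$\left(F{\left(2 \right)} + a\right)^{2} = \left(- \frac{4}{5} + 2294\right)^{2} = \left(\frac{11466}{5}\right)^{2} = \frac{131469156}{25}$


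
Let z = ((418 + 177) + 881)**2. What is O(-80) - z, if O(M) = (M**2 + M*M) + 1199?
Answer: -2164577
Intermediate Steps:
z = 2178576 (z = (595 + 881)**2 = 1476**2 = 2178576)
O(M) = 1199 + 2*M**2 (O(M) = (M**2 + M**2) + 1199 = 2*M**2 + 1199 = 1199 + 2*M**2)
O(-80) - z = (1199 + 2*(-80)**2) - 1*2178576 = (1199 + 2*6400) - 2178576 = (1199 + 12800) - 2178576 = 13999 - 2178576 = -2164577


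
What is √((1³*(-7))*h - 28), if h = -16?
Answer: 2*√21 ≈ 9.1651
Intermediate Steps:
√((1³*(-7))*h - 28) = √((1³*(-7))*(-16) - 28) = √((1*(-7))*(-16) - 28) = √(-7*(-16) - 28) = √(112 - 28) = √84 = 2*√21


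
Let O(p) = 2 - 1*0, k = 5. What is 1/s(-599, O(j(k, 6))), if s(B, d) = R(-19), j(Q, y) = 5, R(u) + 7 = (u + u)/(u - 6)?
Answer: -25/137 ≈ -0.18248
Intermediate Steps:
R(u) = -7 + 2*u/(-6 + u) (R(u) = -7 + (u + u)/(u - 6) = -7 + (2*u)/(-6 + u) = -7 + 2*u/(-6 + u))
O(p) = 2 (O(p) = 2 + 0 = 2)
s(B, d) = -137/25 (s(B, d) = (42 - 5*(-19))/(-6 - 19) = (42 + 95)/(-25) = -1/25*137 = -137/25)
1/s(-599, O(j(k, 6))) = 1/(-137/25) = -25/137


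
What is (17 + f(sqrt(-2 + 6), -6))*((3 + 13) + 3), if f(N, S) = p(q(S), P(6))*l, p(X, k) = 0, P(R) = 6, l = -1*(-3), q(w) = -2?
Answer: 323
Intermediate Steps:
l = 3
f(N, S) = 0 (f(N, S) = 0*3 = 0)
(17 + f(sqrt(-2 + 6), -6))*((3 + 13) + 3) = (17 + 0)*((3 + 13) + 3) = 17*(16 + 3) = 17*19 = 323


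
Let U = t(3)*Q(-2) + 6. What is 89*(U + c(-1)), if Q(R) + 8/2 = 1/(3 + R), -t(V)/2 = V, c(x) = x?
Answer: 2047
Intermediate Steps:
t(V) = -2*V
Q(R) = -4 + 1/(3 + R)
U = 24 (U = (-2*3)*((-11 - 4*(-2))/(3 - 2)) + 6 = -6*(-11 + 8)/1 + 6 = -6*(-3) + 6 = 18 + 6 = 24)
89*(U + c(-1)) = 89*(24 - 1) = 89*23 = 2047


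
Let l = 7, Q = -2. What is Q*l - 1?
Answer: -15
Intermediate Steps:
Q*l - 1 = -2*7 - 1 = -14 - 1 = -15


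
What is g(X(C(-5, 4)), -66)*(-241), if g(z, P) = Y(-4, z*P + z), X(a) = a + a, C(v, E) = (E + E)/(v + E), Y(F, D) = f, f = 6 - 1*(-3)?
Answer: -2169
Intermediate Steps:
f = 9 (f = 6 + 3 = 9)
Y(F, D) = 9
C(v, E) = 2*E/(E + v) (C(v, E) = (2*E)/(E + v) = 2*E/(E + v))
X(a) = 2*a
g(z, P) = 9
g(X(C(-5, 4)), -66)*(-241) = 9*(-241) = -2169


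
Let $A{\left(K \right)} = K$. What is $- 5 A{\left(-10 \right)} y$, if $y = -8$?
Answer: $-400$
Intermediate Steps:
$- 5 A{\left(-10 \right)} y = \left(-5\right) \left(-10\right) \left(-8\right) = 50 \left(-8\right) = -400$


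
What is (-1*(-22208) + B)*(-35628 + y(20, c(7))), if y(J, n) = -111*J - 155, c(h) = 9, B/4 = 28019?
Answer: -5103194852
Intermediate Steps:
B = 112076 (B = 4*28019 = 112076)
y(J, n) = -155 - 111*J
(-1*(-22208) + B)*(-35628 + y(20, c(7))) = (-1*(-22208) + 112076)*(-35628 + (-155 - 111*20)) = (22208 + 112076)*(-35628 + (-155 - 2220)) = 134284*(-35628 - 2375) = 134284*(-38003) = -5103194852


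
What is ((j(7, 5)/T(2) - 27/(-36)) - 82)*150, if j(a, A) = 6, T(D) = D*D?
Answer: -23925/2 ≈ -11963.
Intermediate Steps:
T(D) = D²
((j(7, 5)/T(2) - 27/(-36)) - 82)*150 = ((6/(2²) - 27/(-36)) - 82)*150 = ((6/4 - 27*(-1/36)) - 82)*150 = ((6*(¼) + ¾) - 82)*150 = ((3/2 + ¾) - 82)*150 = (9/4 - 82)*150 = -319/4*150 = -23925/2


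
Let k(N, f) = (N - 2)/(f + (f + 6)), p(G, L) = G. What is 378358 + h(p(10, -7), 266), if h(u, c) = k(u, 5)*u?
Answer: 378363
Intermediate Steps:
k(N, f) = (-2 + N)/(6 + 2*f) (k(N, f) = (-2 + N)/(f + (6 + f)) = (-2 + N)/(6 + 2*f))
h(u, c) = u*(-⅛ + u/16) (h(u, c) = ((-2 + u)/(2*(3 + 5)))*u = ((½)*(-2 + u)/8)*u = ((½)*(⅛)*(-2 + u))*u = (-⅛ + u/16)*u = u*(-⅛ + u/16))
378358 + h(p(10, -7), 266) = 378358 + (1/16)*10*(-2 + 10) = 378358 + (1/16)*10*8 = 378358 + 5 = 378363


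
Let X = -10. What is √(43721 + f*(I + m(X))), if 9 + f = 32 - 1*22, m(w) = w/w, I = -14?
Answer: 14*√223 ≈ 209.06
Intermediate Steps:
m(w) = 1
f = 1 (f = -9 + (32 - 1*22) = -9 + (32 - 22) = -9 + 10 = 1)
√(43721 + f*(I + m(X))) = √(43721 + 1*(-14 + 1)) = √(43721 + 1*(-13)) = √(43721 - 13) = √43708 = 14*√223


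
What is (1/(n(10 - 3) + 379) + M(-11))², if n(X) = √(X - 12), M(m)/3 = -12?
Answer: (-186124969*I + 982296*√5)/(2*(-71818*I + 379*√5)) ≈ 1295.8 + 0.0011207*I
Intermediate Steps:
M(m) = -36 (M(m) = 3*(-12) = -36)
n(X) = √(-12 + X)
(1/(n(10 - 3) + 379) + M(-11))² = (1/(√(-12 + (10 - 3)) + 379) - 36)² = (1/(√(-12 + 7) + 379) - 36)² = (1/(√(-5) + 379) - 36)² = (1/(I*√5 + 379) - 36)² = (1/(379 + I*√5) - 36)² = (-36 + 1/(379 + I*√5))²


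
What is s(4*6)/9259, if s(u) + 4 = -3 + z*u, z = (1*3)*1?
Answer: 65/9259 ≈ 0.0070202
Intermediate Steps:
z = 3 (z = 3*1 = 3)
s(u) = -7 + 3*u (s(u) = -4 + (-3 + 3*u) = -7 + 3*u)
s(4*6)/9259 = (-7 + 3*(4*6))/9259 = (-7 + 3*24)*(1/9259) = (-7 + 72)*(1/9259) = 65*(1/9259) = 65/9259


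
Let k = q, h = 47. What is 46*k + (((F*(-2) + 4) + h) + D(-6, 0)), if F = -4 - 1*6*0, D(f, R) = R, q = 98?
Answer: 4567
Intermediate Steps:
k = 98
F = -4 (F = -4 - 6*0 = -4 - 1*0 = -4 + 0 = -4)
46*k + (((F*(-2) + 4) + h) + D(-6, 0)) = 46*98 + (((-4*(-2) + 4) + 47) + 0) = 4508 + (((8 + 4) + 47) + 0) = 4508 + ((12 + 47) + 0) = 4508 + (59 + 0) = 4508 + 59 = 4567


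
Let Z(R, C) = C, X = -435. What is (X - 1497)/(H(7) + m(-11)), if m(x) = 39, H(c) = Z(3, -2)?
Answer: -1932/37 ≈ -52.216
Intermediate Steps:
H(c) = -2
(X - 1497)/(H(7) + m(-11)) = (-435 - 1497)/(-2 + 39) = -1932/37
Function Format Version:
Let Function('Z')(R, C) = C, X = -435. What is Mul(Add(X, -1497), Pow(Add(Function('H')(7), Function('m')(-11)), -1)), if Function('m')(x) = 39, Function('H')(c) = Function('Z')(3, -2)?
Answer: Rational(-1932, 37) ≈ -52.216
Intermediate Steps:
Function('H')(c) = -2
Mul(Add(X, -1497), Pow(Add(Function('H')(7), Function('m')(-11)), -1)) = Mul(Add(-435, -1497), Pow(Add(-2, 39), -1)) = Mul(-1932, Pow(37, -1)) = Mul(-1932, Rational(1, 37)) = Rational(-1932, 37)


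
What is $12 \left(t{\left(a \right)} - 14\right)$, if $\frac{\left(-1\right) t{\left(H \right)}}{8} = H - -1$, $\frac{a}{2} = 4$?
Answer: $-1032$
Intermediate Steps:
$a = 8$ ($a = 2 \cdot 4 = 8$)
$t{\left(H \right)} = -8 - 8 H$ ($t{\left(H \right)} = - 8 \left(H - -1\right) = - 8 \left(H + 1\right) = - 8 \left(1 + H\right) = -8 - 8 H$)
$12 \left(t{\left(a \right)} - 14\right) = 12 \left(\left(-8 - 64\right) - 14\right) = 12 \left(-72 - 14\right) = 12 \left(-86\right) = -1032$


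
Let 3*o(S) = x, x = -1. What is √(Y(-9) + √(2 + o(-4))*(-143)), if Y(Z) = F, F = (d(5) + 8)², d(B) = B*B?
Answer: √(9801 - 429*√15)/3 ≈ 30.073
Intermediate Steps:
d(B) = B²
o(S) = -⅓ (o(S) = (⅓)*(-1) = -⅓)
F = 1089 (F = (5² + 8)² = (25 + 8)² = 33² = 1089)
Y(Z) = 1089
√(Y(-9) + √(2 + o(-4))*(-143)) = √(1089 + √(2 - ⅓)*(-143)) = √(1089 + √(5/3)*(-143)) = √(1089 + (√15/3)*(-143)) = √(1089 - 143*√15/3)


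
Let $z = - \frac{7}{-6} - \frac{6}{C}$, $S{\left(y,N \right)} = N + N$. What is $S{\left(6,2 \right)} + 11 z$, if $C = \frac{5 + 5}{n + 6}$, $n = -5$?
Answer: $\frac{307}{30} \approx 10.233$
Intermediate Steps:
$S{\left(y,N \right)} = 2 N$
$C = 10$ ($C = \frac{5 + 5}{-5 + 6} = \frac{10}{1} = 10 \cdot 1 = 10$)
$z = \frac{17}{30}$ ($z = - \frac{7}{-6} - \frac{6}{10} = \left(-7\right) \left(- \frac{1}{6}\right) - \frac{3}{5} = \frac{7}{6} - \frac{3}{5} = \frac{17}{30} \approx 0.56667$)
$S{\left(6,2 \right)} + 11 z = 2 \cdot 2 + 11 \cdot \frac{17}{30} = 4 + \frac{187}{30} = \frac{307}{30}$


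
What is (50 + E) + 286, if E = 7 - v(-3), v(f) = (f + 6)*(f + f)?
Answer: 361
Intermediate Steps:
v(f) = 2*f*(6 + f) (v(f) = (6 + f)*(2*f) = 2*f*(6 + f))
E = 25 (E = 7 - 2*(-3)*(6 - 3) = 7 - 2*(-3)*3 = 7 - 1*(-18) = 7 + 18 = 25)
(50 + E) + 286 = (50 + 25) + 286 = 75 + 286 = 361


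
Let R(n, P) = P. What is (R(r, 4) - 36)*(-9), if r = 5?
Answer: 288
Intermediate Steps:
(R(r, 4) - 36)*(-9) = (4 - 36)*(-9) = -32*(-9) = 288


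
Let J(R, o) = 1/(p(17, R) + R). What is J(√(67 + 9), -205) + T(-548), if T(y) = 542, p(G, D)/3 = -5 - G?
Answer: 1159847/2140 - √19/2140 ≈ 541.98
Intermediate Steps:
p(G, D) = -15 - 3*G (p(G, D) = 3*(-5 - G) = -15 - 3*G)
J(R, o) = 1/(-66 + R) (J(R, o) = 1/((-15 - 3*17) + R) = 1/((-15 - 51) + R) = 1/(-66 + R))
J(√(67 + 9), -205) + T(-548) = 1/(-66 + √(67 + 9)) + 542 = 1/(-66 + √76) + 542 = 1/(-66 + 2*√19) + 542 = 542 + 1/(-66 + 2*√19)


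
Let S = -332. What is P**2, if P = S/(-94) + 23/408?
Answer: 4734678481/367718976 ≈ 12.876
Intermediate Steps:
P = 68809/19176 (P = -332/(-94) + 23/408 = -332*(-1/94) + 23*(1/408) = 166/47 + 23/408 = 68809/19176 ≈ 3.5883)
P**2 = (68809/19176)**2 = 4734678481/367718976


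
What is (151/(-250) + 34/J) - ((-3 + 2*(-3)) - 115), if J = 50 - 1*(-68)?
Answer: 1824341/14750 ≈ 123.68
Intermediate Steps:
J = 118 (J = 50 + 68 = 118)
(151/(-250) + 34/J) - ((-3 + 2*(-3)) - 115) = (151/(-250) + 34/118) - ((-3 + 2*(-3)) - 115) = (151*(-1/250) + 34*(1/118)) - ((-3 - 6) - 115) = (-151/250 + 17/59) - (-9 - 115) = -4659/14750 - 1*(-124) = -4659/14750 + 124 = 1824341/14750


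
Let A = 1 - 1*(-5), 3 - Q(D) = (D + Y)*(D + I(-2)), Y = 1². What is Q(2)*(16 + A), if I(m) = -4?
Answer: 198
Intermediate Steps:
Y = 1
Q(D) = 3 - (1 + D)*(-4 + D) (Q(D) = 3 - (D + 1)*(D - 4) = 3 - (1 + D)*(-4 + D))
A = 6 (A = 1 + 5 = 6)
Q(2)*(16 + A) = (7 - 1*2² + 3*2)*(16 + 6) = (7 - 1*4 + 6)*22 = (7 - 4 + 6)*22 = 9*22 = 198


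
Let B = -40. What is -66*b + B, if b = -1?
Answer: 26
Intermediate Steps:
-66*b + B = -66*(-1) - 40 = 66 - 40 = 26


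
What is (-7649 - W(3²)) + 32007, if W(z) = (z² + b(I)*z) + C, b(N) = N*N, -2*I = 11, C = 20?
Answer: 95939/4 ≈ 23985.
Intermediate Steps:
I = -11/2 (I = -½*11 = -11/2 ≈ -5.5000)
b(N) = N²
W(z) = 20 + z² + 121*z/4 (W(z) = (z² + (-11/2)²*z) + 20 = (z² + 121*z/4) + 20 = 20 + z² + 121*z/4)
(-7649 - W(3²)) + 32007 = (-7649 - (20 + (3²)² + (121/4)*3²)) + 32007 = (-7649 - (20 + 9² + (121/4)*9)) + 32007 = (-7649 - (20 + 81 + 1089/4)) + 32007 = (-7649 - 1*1493/4) + 32007 = (-7649 - 1493/4) + 32007 = -32089/4 + 32007 = 95939/4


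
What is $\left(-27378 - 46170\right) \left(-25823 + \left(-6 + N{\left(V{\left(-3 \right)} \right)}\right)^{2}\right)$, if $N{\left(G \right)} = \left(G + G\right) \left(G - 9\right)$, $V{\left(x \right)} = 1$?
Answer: $1863632772$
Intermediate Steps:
$N{\left(G \right)} = 2 G \left(-9 + G\right)$
$\left(-27378 - 46170\right) \left(-25823 + \left(-6 + N{\left(V{\left(-3 \right)} \right)}\right)^{2}\right) = \left(-27378 - 46170\right) \left(-25823 + \left(-6 + 2 \cdot 1 \left(-9 + 1\right)\right)^{2}\right) = - 73548 \left(-25823 + \left(-6 + 2 \cdot 1 \left(-8\right)\right)^{2}\right) = - 73548 \left(-25823 + \left(-6 - 16\right)^{2}\right) = - 73548 \left(-25823 + \left(-22\right)^{2}\right) = - 73548 \left(-25823 + 484\right) = \left(-73548\right) \left(-25339\right) = 1863632772$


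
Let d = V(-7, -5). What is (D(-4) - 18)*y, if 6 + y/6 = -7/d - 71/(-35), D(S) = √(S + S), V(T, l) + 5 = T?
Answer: 12807/35 - 1423*I*√2/35 ≈ 365.91 - 57.498*I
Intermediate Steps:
V(T, l) = -5 + T
d = -12 (d = -5 - 7 = -12)
D(S) = √2*√S (D(S) = √(2*S) = √2*√S)
y = -1423/70 (y = -36 + 6*(-7/(-12) - 71/(-35)) = -36 + 6*(-7*(-1/12) - 71*(-1/35)) = -36 + 6*(7/12 + 71/35) = -36 + 6*(1097/420) = -36 + 1097/70 = -1423/70 ≈ -20.329)
(D(-4) - 18)*y = (√2*√(-4) - 18)*(-1423/70) = (√2*(2*I) - 18)*(-1423/70) = (2*I*√2 - 18)*(-1423/70) = (-18 + 2*I*√2)*(-1423/70) = 12807/35 - 1423*I*√2/35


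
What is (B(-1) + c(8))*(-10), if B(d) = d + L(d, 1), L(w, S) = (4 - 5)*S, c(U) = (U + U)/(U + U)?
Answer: 10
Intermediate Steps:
c(U) = 1 (c(U) = (2*U)/((2*U)) = (2*U)*(1/(2*U)) = 1)
L(w, S) = -S
B(d) = -1 + d (B(d) = d - 1*1 = d - 1 = -1 + d)
(B(-1) + c(8))*(-10) = ((-1 - 1) + 1)*(-10) = (-2 + 1)*(-10) = -1*(-10) = 10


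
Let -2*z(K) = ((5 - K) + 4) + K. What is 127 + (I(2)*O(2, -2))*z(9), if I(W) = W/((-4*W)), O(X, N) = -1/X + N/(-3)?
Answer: 2035/16 ≈ 127.19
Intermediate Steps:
O(X, N) = -1/X - N/3 (O(X, N) = -1/X + N*(-1/3) = -1/X - N/3)
z(K) = -9/2 (z(K) = -(((5 - K) + 4) + K)/2 = -((9 - K) + K)/2 = -1/2*9 = -9/2)
I(W) = -1/4 (I(W) = W*(-1/(4*W)) = -1/4)
127 + (I(2)*O(2, -2))*z(9) = 127 - (-1/2 - 1/3*(-2))/4*(-9/2) = 127 - (-1*1/2 + 2/3)/4*(-9/2) = 127 - (-1/2 + 2/3)/4*(-9/2) = 127 - 1/4*1/6*(-9/2) = 127 - 1/24*(-9/2) = 127 + 3/16 = 2035/16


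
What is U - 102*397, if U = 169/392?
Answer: -15873479/392 ≈ -40494.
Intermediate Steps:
U = 169/392 (U = 169*(1/392) = 169/392 ≈ 0.43112)
U - 102*397 = 169/392 - 102*397 = 169/392 - 40494 = -15873479/392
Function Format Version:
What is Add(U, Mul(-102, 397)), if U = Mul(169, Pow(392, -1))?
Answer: Rational(-15873479, 392) ≈ -40494.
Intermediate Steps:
U = Rational(169, 392) (U = Mul(169, Rational(1, 392)) = Rational(169, 392) ≈ 0.43112)
Add(U, Mul(-102, 397)) = Add(Rational(169, 392), Mul(-102, 397)) = Add(Rational(169, 392), -40494) = Rational(-15873479, 392)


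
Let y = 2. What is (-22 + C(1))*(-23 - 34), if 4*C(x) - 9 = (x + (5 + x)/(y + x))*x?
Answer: 1083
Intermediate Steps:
C(x) = 9/4 + x*(x + (5 + x)/(2 + x))/4 (C(x) = 9/4 + ((x + (5 + x)/(2 + x))*x)/4 = 9/4 + (x*(x + (5 + x)/(2 + x)))/4 = 9/4 + x*(x + (5 + x)/(2 + x))/4)
(-22 + C(1))*(-23 - 34) = (-22 + (18 + 1**3 + 3*1**2 + 14*1)/(4*(2 + 1)))*(-23 - 34) = (-22 + (1/4)*(18 + 1 + 3*1 + 14)/3)*(-57) = (-22 + (1/4)*(1/3)*(18 + 1 + 3 + 14))*(-57) = (-22 + (1/4)*(1/3)*36)*(-57) = (-22 + 3)*(-57) = -19*(-57) = 1083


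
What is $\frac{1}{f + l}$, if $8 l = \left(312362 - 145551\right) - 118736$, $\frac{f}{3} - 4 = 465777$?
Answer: $\frac{8}{11226819} \approx 7.1258 \cdot 10^{-7}$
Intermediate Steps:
$f = 1397343$ ($f = 12 + 3 \cdot 465777 = 12 + 1397331 = 1397343$)
$l = \frac{48075}{8}$ ($l = \frac{\left(312362 - 145551\right) - 118736}{8} = \frac{166811 - 118736}{8} = \frac{1}{8} \cdot 48075 = \frac{48075}{8} \approx 6009.4$)
$\frac{1}{f + l} = \frac{1}{1397343 + \frac{48075}{8}} = \frac{1}{\frac{11226819}{8}} = \frac{8}{11226819}$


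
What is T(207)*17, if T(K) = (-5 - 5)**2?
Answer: 1700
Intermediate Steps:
T(K) = 100 (T(K) = (-10)**2 = 100)
T(207)*17 = 100*17 = 1700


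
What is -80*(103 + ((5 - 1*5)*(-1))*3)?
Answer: -8240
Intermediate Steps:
-80*(103 + ((5 - 1*5)*(-1))*3) = -80*(103 + ((5 - 5)*(-1))*3) = -80*(103 + (0*(-1))*3) = -80*(103 + 0*3) = -80*(103 + 0) = -80*103 = -8240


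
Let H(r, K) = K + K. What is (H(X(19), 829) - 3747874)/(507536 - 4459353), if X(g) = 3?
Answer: 3746216/3951817 ≈ 0.94797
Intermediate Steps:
H(r, K) = 2*K
(H(X(19), 829) - 3747874)/(507536 - 4459353) = (2*829 - 3747874)/(507536 - 4459353) = (1658 - 3747874)/(-3951817) = -3746216*(-1/3951817) = 3746216/3951817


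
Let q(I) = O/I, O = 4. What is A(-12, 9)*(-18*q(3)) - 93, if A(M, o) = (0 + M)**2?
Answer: -3549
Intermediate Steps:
q(I) = 4/I
A(M, o) = M**2
A(-12, 9)*(-18*q(3)) - 93 = (-12)**2*(-72/3) - 93 = 144*(-72/3) - 93 = 144*(-18*4/3) - 93 = 144*(-24) - 93 = -3456 - 93 = -3549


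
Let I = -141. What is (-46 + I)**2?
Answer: 34969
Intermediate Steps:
(-46 + I)**2 = (-46 - 141)**2 = (-187)**2 = 34969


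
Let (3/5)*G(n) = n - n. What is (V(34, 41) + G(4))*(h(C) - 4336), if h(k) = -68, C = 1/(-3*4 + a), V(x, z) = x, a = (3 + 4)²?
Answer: -149736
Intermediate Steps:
a = 49 (a = 7² = 49)
G(n) = 0 (G(n) = 5*(n - n)/3 = (5/3)*0 = 0)
C = 1/37 (C = 1/(-3*4 + 49) = 1/(-12 + 49) = 1/37 ≈ 0.027027)
(V(34, 41) + G(4))*(h(C) - 4336) = (34 + 0)*(-68 - 4336) = 34*(-4404) = -149736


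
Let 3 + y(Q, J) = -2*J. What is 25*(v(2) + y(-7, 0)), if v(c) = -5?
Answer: -200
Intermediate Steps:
y(Q, J) = -3 - 2*J
25*(v(2) + y(-7, 0)) = 25*(-5 + (-3 - 2*0)) = 25*(-5 + (-3 + 0)) = 25*(-5 - 3) = 25*(-8) = -200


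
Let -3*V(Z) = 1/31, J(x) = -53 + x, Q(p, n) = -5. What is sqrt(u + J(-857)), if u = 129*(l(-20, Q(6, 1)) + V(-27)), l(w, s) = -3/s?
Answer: 2*I*sqrt(5009135)/155 ≈ 28.879*I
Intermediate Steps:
V(Z) = -1/93 (V(Z) = -1/3/31 = -1/3*1/31 = -1/93)
u = 11782/155 (u = 129*(-3/(-5) - 1/93) = 129*(-3*(-1/5) - 1/93) = 129*(3/5 - 1/93) = 129*(274/465) = 11782/155 ≈ 76.013)
sqrt(u + J(-857)) = sqrt(11782/155 + (-53 - 857)) = sqrt(11782/155 - 910) = sqrt(-129268/155) = 2*I*sqrt(5009135)/155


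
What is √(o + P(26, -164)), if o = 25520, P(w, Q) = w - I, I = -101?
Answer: √25647 ≈ 160.15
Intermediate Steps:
P(w, Q) = 101 + w (P(w, Q) = w - 1*(-101) = w + 101 = 101 + w)
√(o + P(26, -164)) = √(25520 + (101 + 26)) = √(25520 + 127) = √25647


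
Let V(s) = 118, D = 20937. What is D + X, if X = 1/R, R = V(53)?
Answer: 2470567/118 ≈ 20937.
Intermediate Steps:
R = 118
X = 1/118 ≈ 0.0084746
D + X = 20937 + 1/118 = 2470567/118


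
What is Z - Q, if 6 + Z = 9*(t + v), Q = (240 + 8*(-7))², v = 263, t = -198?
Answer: -33277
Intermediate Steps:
Q = 33856 (Q = (240 - 56)² = 184² = 33856)
Z = 579 (Z = -6 + 9*(-198 + 263) = -6 + 9*65 = -6 + 585 = 579)
Z - Q = 579 - 1*33856 = 579 - 33856 = -33277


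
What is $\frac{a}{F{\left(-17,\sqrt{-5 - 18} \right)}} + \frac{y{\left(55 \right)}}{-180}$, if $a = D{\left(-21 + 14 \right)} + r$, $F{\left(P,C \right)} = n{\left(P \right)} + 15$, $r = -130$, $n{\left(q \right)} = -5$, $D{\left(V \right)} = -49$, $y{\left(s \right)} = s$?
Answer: $- \frac{3277}{180} \approx -18.206$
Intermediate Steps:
$F{\left(P,C \right)} = 10$ ($F{\left(P,C \right)} = -5 + 15 = 10$)
$a = -179$ ($a = -49 - 130 = -179$)
$\frac{a}{F{\left(-17,\sqrt{-5 - 18} \right)}} + \frac{y{\left(55 \right)}}{-180} = - \frac{179}{10} + \frac{55}{-180} = \left(-179\right) \frac{1}{10} + 55 \left(- \frac{1}{180}\right) = - \frac{179}{10} - \frac{11}{36} = - \frac{3277}{180}$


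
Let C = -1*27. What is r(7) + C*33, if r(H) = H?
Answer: -884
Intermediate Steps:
C = -27
r(7) + C*33 = 7 - 27*33 = 7 - 891 = -884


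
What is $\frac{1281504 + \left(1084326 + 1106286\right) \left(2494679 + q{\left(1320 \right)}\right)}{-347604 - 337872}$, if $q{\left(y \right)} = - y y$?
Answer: $- \frac{15258821169}{6347} \approx -2.4041 \cdot 10^{6}$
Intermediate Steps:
$q{\left(y \right)} = - y^{2}$
$\frac{1281504 + \left(1084326 + 1106286\right) \left(2494679 + q{\left(1320 \right)}\right)}{-347604 - 337872} = \frac{1281504 + \left(1084326 + 1106286\right) \left(2494679 - 1320^{2}\right)}{-347604 - 337872} = \frac{1281504 + 2190612 \left(2494679 - 1742400\right)}{-685476} = \left(1281504 + 2190612 \left(2494679 - 1742400\right)\right) \left(- \frac{1}{685476}\right) = \left(1281504 + 2190612 \cdot 752279\right) \left(- \frac{1}{685476}\right) = \left(1281504 + 1647951404748\right) \left(- \frac{1}{685476}\right) = 1647952686252 \left(- \frac{1}{685476}\right) = - \frac{15258821169}{6347}$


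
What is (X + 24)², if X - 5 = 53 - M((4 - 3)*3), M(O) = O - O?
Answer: 6724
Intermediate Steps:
M(O) = 0
X = 58 (X = 5 + (53 - 1*0) = 5 + (53 + 0) = 5 + 53 = 58)
(X + 24)² = (58 + 24)² = 82² = 6724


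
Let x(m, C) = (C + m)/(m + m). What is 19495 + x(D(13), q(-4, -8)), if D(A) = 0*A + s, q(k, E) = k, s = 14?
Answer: 272935/14 ≈ 19495.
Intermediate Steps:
D(A) = 14 (D(A) = 0*A + 14 = 0 + 14 = 14)
x(m, C) = (C + m)/(2*m) (x(m, C) = (C + m)/((2*m)) = (C + m)*(1/(2*m)) = (C + m)/(2*m))
19495 + x(D(13), q(-4, -8)) = 19495 + (½)*(-4 + 14)/14 = 19495 + (½)*(1/14)*10 = 19495 + 5/14 = 272935/14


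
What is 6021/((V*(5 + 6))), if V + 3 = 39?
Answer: 669/44 ≈ 15.205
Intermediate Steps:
V = 36 (V = -3 + 39 = 36)
6021/((V*(5 + 6))) = 6021/((36*(5 + 6))) = 6021/((36*11)) = 6021/396 = 6021*(1/396) = 669/44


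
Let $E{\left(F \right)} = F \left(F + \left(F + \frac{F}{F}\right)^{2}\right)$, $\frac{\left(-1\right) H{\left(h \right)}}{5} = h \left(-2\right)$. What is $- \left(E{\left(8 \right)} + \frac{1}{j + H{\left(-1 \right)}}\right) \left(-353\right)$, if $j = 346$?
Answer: $\frac{84449249}{336} \approx 2.5134 \cdot 10^{5}$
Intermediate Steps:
$H{\left(h \right)} = 10 h$ ($H{\left(h \right)} = - 5 h \left(-2\right) = - 5 \left(- 2 h\right) = 10 h$)
$E{\left(F \right)} = F \left(F + \left(1 + F\right)^{2}\right)$ ($E{\left(F \right)} = F \left(F + \left(F + 1\right)^{2}\right) = F \left(F + \left(1 + F\right)^{2}\right)$)
$- \left(E{\left(8 \right)} + \frac{1}{j + H{\left(-1 \right)}}\right) \left(-353\right) = - \left(8 \left(8 + \left(1 + 8\right)^{2}\right) + \frac{1}{346 + 10 \left(-1\right)}\right) \left(-353\right) = - \left(8 \left(8 + 9^{2}\right) + \frac{1}{346 - 10}\right) \left(-353\right) = - \left(8 \left(8 + 81\right) + \frac{1}{336}\right) \left(-353\right) = - \left(8 \cdot 89 + \frac{1}{336}\right) \left(-353\right) = - \left(712 + \frac{1}{336}\right) \left(-353\right) = - \frac{239233 \left(-353\right)}{336} = \left(-1\right) \left(- \frac{84449249}{336}\right) = \frac{84449249}{336}$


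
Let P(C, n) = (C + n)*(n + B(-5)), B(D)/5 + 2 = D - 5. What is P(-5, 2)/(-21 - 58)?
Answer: -174/79 ≈ -2.2025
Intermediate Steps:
B(D) = -35 + 5*D (B(D) = -10 + 5*(D - 5) = -10 + 5*(-5 + D) = -10 + (-25 + 5*D) = -35 + 5*D)
P(C, n) = (-60 + n)*(C + n) (P(C, n) = (C + n)*(n + (-35 + 5*(-5))) = (C + n)*(n + (-35 - 25)) = (C + n)*(n - 60) = (C + n)*(-60 + n) = (-60 + n)*(C + n))
P(-5, 2)/(-21 - 58) = (2**2 - 60*(-5) - 60*2 - 5*2)/(-21 - 58) = (4 + 300 - 120 - 10)/(-79) = -1/79*174 = -174/79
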